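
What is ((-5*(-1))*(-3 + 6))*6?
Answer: 90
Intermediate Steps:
((-5*(-1))*(-3 + 6))*6 = (5*3)*6 = 15*6 = 90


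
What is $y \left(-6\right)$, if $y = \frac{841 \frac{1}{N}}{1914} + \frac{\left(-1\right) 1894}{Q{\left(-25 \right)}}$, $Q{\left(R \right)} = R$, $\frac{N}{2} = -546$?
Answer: $- \frac{136503643}{300300} \approx -454.56$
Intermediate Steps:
$N = -1092$ ($N = 2 \left(-546\right) = -1092$)
$y = \frac{136503643}{1801800}$ ($y = \frac{841 \frac{1}{-1092}}{1914} + \frac{\left(-1\right) 1894}{-25} = 841 \left(- \frac{1}{1092}\right) \frac{1}{1914} - - \frac{1894}{25} = \left(- \frac{841}{1092}\right) \frac{1}{1914} + \frac{1894}{25} = - \frac{29}{72072} + \frac{1894}{25} = \frac{136503643}{1801800} \approx 75.76$)
$y \left(-6\right) = \frac{136503643}{1801800} \left(-6\right) = - \frac{136503643}{300300}$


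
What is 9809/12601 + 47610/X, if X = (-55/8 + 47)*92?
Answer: 18438943/1348307 ≈ 13.676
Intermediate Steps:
X = 7383/2 (X = (-55*⅛ + 47)*92 = (-55/8 + 47)*92 = (321/8)*92 = 7383/2 ≈ 3691.5)
9809/12601 + 47610/X = 9809/12601 + 47610/(7383/2) = 9809*(1/12601) + 47610*(2/7383) = 9809/12601 + 1380/107 = 18438943/1348307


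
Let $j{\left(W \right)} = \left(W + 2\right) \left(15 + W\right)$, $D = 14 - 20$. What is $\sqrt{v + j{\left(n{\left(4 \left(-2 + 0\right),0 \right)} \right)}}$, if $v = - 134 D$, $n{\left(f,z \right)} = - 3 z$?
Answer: $\sqrt{834} \approx 28.879$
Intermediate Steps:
$D = -6$
$j{\left(W \right)} = \left(2 + W\right) \left(15 + W\right)$
$v = 804$ ($v = \left(-134\right) \left(-6\right) = 804$)
$\sqrt{v + j{\left(n{\left(4 \left(-2 + 0\right),0 \right)} \right)}} = \sqrt{804 + \left(30 + \left(\left(-3\right) 0\right)^{2} + 17 \left(\left(-3\right) 0\right)\right)} = \sqrt{804 + \left(30 + 0^{2} + 17 \cdot 0\right)} = \sqrt{804 + \left(30 + 0 + 0\right)} = \sqrt{804 + 30} = \sqrt{834}$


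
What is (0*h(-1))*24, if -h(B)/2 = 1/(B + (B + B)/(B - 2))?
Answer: 0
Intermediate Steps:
h(B) = -2/(B + 2*B/(-2 + B)) (h(B) = -2/(B + (B + B)/(B - 2)) = -2/(B + (2*B)/(-2 + B)) = -2/(B + 2*B/(-2 + B)))
(0*h(-1))*24 = (0*(2*(2 - 1*(-1))/(-1)²))*24 = (0*(2*1*(2 + 1)))*24 = (0*(2*1*3))*24 = (0*6)*24 = 0*24 = 0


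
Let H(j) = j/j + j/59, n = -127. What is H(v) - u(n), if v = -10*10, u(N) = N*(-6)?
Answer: -44999/59 ≈ -762.70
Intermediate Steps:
u(N) = -6*N
v = -100
H(j) = 1 + j/59 (H(j) = 1 + j*(1/59) = 1 + j/59)
H(v) - u(n) = (1 + (1/59)*(-100)) - (-6)*(-127) = (1 - 100/59) - 1*762 = -41/59 - 762 = -44999/59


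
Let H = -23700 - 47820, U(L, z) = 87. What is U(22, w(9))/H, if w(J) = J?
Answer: -29/23840 ≈ -0.0012164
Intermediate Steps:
H = -71520
U(22, w(9))/H = 87/(-71520) = 87*(-1/71520) = -29/23840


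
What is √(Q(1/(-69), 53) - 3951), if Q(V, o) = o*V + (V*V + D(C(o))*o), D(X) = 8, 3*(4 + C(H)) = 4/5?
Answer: I*√16795703/69 ≈ 59.395*I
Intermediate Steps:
C(H) = -56/15 (C(H) = -4 + (4/5)/3 = -4 + (4*(⅕))/3 = -4 + (⅓)*(⅘) = -4 + 4/15 = -56/15)
Q(V, o) = V² + 8*o + V*o (Q(V, o) = o*V + (V*V + 8*o) = V*o + (V² + 8*o) = V² + 8*o + V*o)
√(Q(1/(-69), 53) - 3951) = √(((1/(-69))² + 8*53 + 53/(-69)) - 3951) = √(((-1/69)² + 424 - 1/69*53) - 3951) = √((1/4761 + 424 - 53/69) - 3951) = √(2015008/4761 - 3951) = √(-16795703/4761) = I*√16795703/69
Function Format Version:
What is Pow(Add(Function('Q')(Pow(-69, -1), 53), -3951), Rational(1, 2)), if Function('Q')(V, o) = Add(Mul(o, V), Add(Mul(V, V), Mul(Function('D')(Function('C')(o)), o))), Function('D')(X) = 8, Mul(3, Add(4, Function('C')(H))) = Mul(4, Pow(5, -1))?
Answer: Mul(Rational(1, 69), I, Pow(16795703, Rational(1, 2))) ≈ Mul(59.395, I)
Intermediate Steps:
Function('C')(H) = Rational(-56, 15) (Function('C')(H) = Add(-4, Mul(Rational(1, 3), Mul(4, Pow(5, -1)))) = Add(-4, Mul(Rational(1, 3), Mul(4, Rational(1, 5)))) = Add(-4, Mul(Rational(1, 3), Rational(4, 5))) = Add(-4, Rational(4, 15)) = Rational(-56, 15))
Function('Q')(V, o) = Add(Pow(V, 2), Mul(8, o), Mul(V, o)) (Function('Q')(V, o) = Add(Mul(o, V), Add(Mul(V, V), Mul(8, o))) = Add(Mul(V, o), Add(Pow(V, 2), Mul(8, o))) = Add(Pow(V, 2), Mul(8, o), Mul(V, o)))
Pow(Add(Function('Q')(Pow(-69, -1), 53), -3951), Rational(1, 2)) = Pow(Add(Add(Pow(Pow(-69, -1), 2), Mul(8, 53), Mul(Pow(-69, -1), 53)), -3951), Rational(1, 2)) = Pow(Add(Add(Pow(Rational(-1, 69), 2), 424, Mul(Rational(-1, 69), 53)), -3951), Rational(1, 2)) = Pow(Add(Add(Rational(1, 4761), 424, Rational(-53, 69)), -3951), Rational(1, 2)) = Pow(Add(Rational(2015008, 4761), -3951), Rational(1, 2)) = Pow(Rational(-16795703, 4761), Rational(1, 2)) = Mul(Rational(1, 69), I, Pow(16795703, Rational(1, 2)))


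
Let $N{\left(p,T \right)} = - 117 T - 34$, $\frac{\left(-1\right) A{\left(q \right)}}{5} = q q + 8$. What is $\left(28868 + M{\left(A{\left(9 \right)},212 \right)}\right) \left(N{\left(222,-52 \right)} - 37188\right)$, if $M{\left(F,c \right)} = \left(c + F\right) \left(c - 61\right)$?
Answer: $196636470$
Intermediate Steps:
$A{\left(q \right)} = -40 - 5 q^{2}$ ($A{\left(q \right)} = - 5 \left(q q + 8\right) = - 5 \left(q^{2} + 8\right) = - 5 \left(8 + q^{2}\right) = -40 - 5 q^{2}$)
$M{\left(F,c \right)} = \left(-61 + c\right) \left(F + c\right)$ ($M{\left(F,c \right)} = \left(F + c\right) \left(-61 + c\right) = \left(-61 + c\right) \left(F + c\right)$)
$N{\left(p,T \right)} = -34 - 117 T$
$\left(28868 + M{\left(A{\left(9 \right)},212 \right)}\right) \left(N{\left(222,-52 \right)} - 37188\right) = \left(28868 + \left(212^{2} - 61 \left(-40 - 5 \cdot 9^{2}\right) - 12932 + \left(-40 - 5 \cdot 9^{2}\right) 212\right)\right) \left(\left(-34 - -6084\right) - 37188\right) = \left(28868 + \left(44944 - 61 \left(-40 - 405\right) - 12932 + \left(-40 - 405\right) 212\right)\right) \left(\left(-34 + 6084\right) - 37188\right) = \left(28868 + \left(44944 - 61 \left(-40 - 405\right) - 12932 + \left(-40 - 405\right) 212\right)\right) \left(6050 - 37188\right) = \left(28868 - 35183\right) \left(-31138\right) = \left(-6315\right) \left(-31138\right) = 196636470$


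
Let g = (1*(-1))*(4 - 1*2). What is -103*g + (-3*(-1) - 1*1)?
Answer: 208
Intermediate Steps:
g = -2 (g = -(4 - 2) = -1*2 = -2)
-103*g + (-3*(-1) - 1*1) = -103*(-2) + (-3*(-1) - 1*1) = 206 + (3 - 1) = 206 + 2 = 208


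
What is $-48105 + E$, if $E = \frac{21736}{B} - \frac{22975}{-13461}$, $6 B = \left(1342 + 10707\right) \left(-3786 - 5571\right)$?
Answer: $- \frac{24334281272391922}{505875566091} \approx -48103.0$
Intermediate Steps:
$B = - \frac{37580831}{2}$ ($B = \frac{\left(1342 + 10707\right) \left(-3786 - 5571\right)}{6} = \frac{12049 \left(-9357\right)}{6} = \frac{1}{6} \left(-112742493\right) = - \frac{37580831}{2} \approx -1.879 \cdot 10^{7}$)
$E = \frac{862834415633}{505875566091}$ ($E = \frac{21736}{- \frac{37580831}{2}} - \frac{22975}{-13461} = 21736 \left(- \frac{2}{37580831}\right) - - \frac{22975}{13461} = - \frac{43472}{37580831} + \frac{22975}{13461} = \frac{862834415633}{505875566091} \approx 1.7056$)
$-48105 + E = -48105 + \frac{862834415633}{505875566091} = - \frac{24334281272391922}{505875566091}$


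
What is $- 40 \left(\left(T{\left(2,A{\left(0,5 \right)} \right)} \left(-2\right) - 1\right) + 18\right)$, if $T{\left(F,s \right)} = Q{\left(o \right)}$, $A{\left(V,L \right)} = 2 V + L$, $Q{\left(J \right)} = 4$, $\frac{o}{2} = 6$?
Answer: $-360$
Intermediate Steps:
$o = 12$ ($o = 2 \cdot 6 = 12$)
$A{\left(V,L \right)} = L + 2 V$
$T{\left(F,s \right)} = 4$
$- 40 \left(\left(T{\left(2,A{\left(0,5 \right)} \right)} \left(-2\right) - 1\right) + 18\right) = - 40 \left(\left(4 \left(-2\right) - 1\right) + 18\right) = - 40 \left(\left(-8 - 1\right) + 18\right) = - 40 \left(-9 + 18\right) = \left(-40\right) 9 = -360$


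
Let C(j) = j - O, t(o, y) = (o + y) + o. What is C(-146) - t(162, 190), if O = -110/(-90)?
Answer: -5951/9 ≈ -661.22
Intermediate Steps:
O = 11/9 (O = -110*(-1/90) = 11/9 ≈ 1.2222)
t(o, y) = y + 2*o
C(j) = -11/9 + j (C(j) = j - 1*11/9 = j - 11/9 = -11/9 + j)
C(-146) - t(162, 190) = (-11/9 - 146) - (190 + 2*162) = -1325/9 - (190 + 324) = -1325/9 - 1*514 = -1325/9 - 514 = -5951/9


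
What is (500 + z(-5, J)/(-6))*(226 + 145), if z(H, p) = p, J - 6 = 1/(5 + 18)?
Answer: 25547431/138 ≈ 1.8513e+5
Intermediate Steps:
J = 139/23 (J = 6 + 1/(5 + 18) = 6 + 1/23 = 139/23 ≈ 6.0435)
(500 + z(-5, J)/(-6))*(226 + 145) = (500 + (139/23)/(-6))*(226 + 145) = (500 + (139/23)*(-⅙))*371 = (500 - 139/138)*371 = (68861/138)*371 = 25547431/138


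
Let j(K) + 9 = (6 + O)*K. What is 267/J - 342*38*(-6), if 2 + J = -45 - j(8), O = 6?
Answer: 10448517/134 ≈ 77974.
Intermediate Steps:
j(K) = -9 + 12*K (j(K) = -9 + (6 + 6)*K = -9 + 12*K)
J = -134 (J = -2 + (-45 - (-9 + 12*8)) = -2 + (-45 - (-9 + 96)) = -2 + (-45 - 1*87) = -2 + (-45 - 87) = -2 - 132 = -134)
267/J - 342*38*(-6) = 267/(-134) - 342*38*(-6) = 267*(-1/134) - 342/(1/(-228)) = -267/134 - 342/(-1/228) = -267/134 - 342*(-228) = -267/134 + 77976 = 10448517/134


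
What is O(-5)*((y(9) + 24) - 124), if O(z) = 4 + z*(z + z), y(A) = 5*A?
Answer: -2970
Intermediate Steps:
O(z) = 4 + 2*z² (O(z) = 4 + z*(2*z) = 4 + 2*z²)
O(-5)*((y(9) + 24) - 124) = (4 + 2*(-5)²)*((5*9 + 24) - 124) = (4 + 2*25)*((45 + 24) - 124) = (4 + 50)*(69 - 124) = 54*(-55) = -2970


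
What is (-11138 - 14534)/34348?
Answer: -6418/8587 ≈ -0.74741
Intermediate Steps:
(-11138 - 14534)/34348 = -25672*1/34348 = -6418/8587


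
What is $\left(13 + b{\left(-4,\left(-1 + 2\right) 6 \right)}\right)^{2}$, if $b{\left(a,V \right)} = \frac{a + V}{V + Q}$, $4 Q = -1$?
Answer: $\frac{94249}{529} \approx 178.16$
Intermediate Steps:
$Q = - \frac{1}{4}$ ($Q = \frac{1}{4} \left(-1\right) = - \frac{1}{4} \approx -0.25$)
$b{\left(a,V \right)} = \frac{V + a}{- \frac{1}{4} + V}$ ($b{\left(a,V \right)} = \frac{a + V}{V - \frac{1}{4}} = \frac{V + a}{- \frac{1}{4} + V}$)
$\left(13 + b{\left(-4,\left(-1 + 2\right) 6 \right)}\right)^{2} = \left(13 + \frac{4 \left(\left(-1 + 2\right) 6 - 4\right)}{-1 + 4 \left(-1 + 2\right) 6}\right)^{2} = \left(13 + \frac{4 \left(1 \cdot 6 - 4\right)}{-1 + 4 \cdot 1 \cdot 6}\right)^{2} = \left(13 + \frac{4 \left(6 - 4\right)}{-1 + 4 \cdot 6}\right)^{2} = \left(13 + 4 \frac{1}{-1 + 24} \cdot 2\right)^{2} = \left(13 + 4 \cdot \frac{1}{23} \cdot 2\right)^{2} = \left(13 + \frac{8}{23}\right)^{2} = \left(\frac{307}{23}\right)^{2} = \frac{94249}{529}$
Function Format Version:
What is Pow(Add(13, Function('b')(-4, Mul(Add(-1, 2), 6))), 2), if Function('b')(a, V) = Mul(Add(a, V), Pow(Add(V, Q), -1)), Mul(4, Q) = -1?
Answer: Rational(94249, 529) ≈ 178.16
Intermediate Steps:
Q = Rational(-1, 4) (Q = Mul(Rational(1, 4), -1) = Rational(-1, 4) ≈ -0.25000)
Function('b')(a, V) = Mul(Pow(Add(Rational(-1, 4), V), -1), Add(V, a)) (Function('b')(a, V) = Mul(Add(a, V), Pow(Add(V, Rational(-1, 4)), -1)) = Mul(Add(V, a), Pow(Add(Rational(-1, 4), V), -1)) = Mul(Pow(Add(Rational(-1, 4), V), -1), Add(V, a)))
Pow(Add(13, Function('b')(-4, Mul(Add(-1, 2), 6))), 2) = Pow(Add(13, Mul(4, Pow(Add(-1, Mul(4, Mul(Add(-1, 2), 6))), -1), Add(Mul(Add(-1, 2), 6), -4))), 2) = Pow(Add(13, Mul(4, Pow(Add(-1, Mul(4, Mul(1, 6))), -1), Add(Mul(1, 6), -4))), 2) = Pow(Add(13, Mul(4, Pow(Add(-1, Mul(4, 6)), -1), Add(6, -4))), 2) = Pow(Add(13, Mul(4, Pow(Add(-1, 24), -1), 2)), 2) = Pow(Add(13, Mul(4, Pow(23, -1), 2)), 2) = Pow(Add(13, Mul(4, Rational(1, 23), 2)), 2) = Pow(Add(13, Rational(8, 23)), 2) = Pow(Rational(307, 23), 2) = Rational(94249, 529)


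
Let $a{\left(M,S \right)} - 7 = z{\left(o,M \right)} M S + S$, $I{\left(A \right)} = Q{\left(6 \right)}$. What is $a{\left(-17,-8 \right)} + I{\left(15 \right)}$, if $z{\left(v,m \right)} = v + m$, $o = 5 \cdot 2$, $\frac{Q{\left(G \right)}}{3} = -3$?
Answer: $-962$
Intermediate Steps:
$Q{\left(G \right)} = -9$ ($Q{\left(G \right)} = 3 \left(-3\right) = -9$)
$o = 10$
$I{\left(A \right)} = -9$
$z{\left(v,m \right)} = m + v$
$a{\left(M,S \right)} = 7 + S + M S \left(10 + M\right)$ ($a{\left(M,S \right)} = 7 + \left(\left(M + 10\right) M S + S\right) = 7 + \left(\left(10 + M\right) M S + S\right) = 7 + \left(M \left(10 + M\right) S + S\right) = 7 + \left(M S \left(10 + M\right) + S\right) = 7 + \left(S + M S \left(10 + M\right)\right) = 7 + S + M S \left(10 + M\right)$)
$a{\left(-17,-8 \right)} + I{\left(15 \right)} = \left(7 - 8 - - 136 \left(10 - 17\right)\right) - 9 = \left(7 - 8 - \left(-136\right) \left(-7\right)\right) - 9 = \left(7 - 8 - 952\right) - 9 = -953 - 9 = -962$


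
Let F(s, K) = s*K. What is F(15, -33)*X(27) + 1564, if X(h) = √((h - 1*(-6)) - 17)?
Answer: -416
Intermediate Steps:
F(s, K) = K*s
X(h) = √(-11 + h) (X(h) = √((h + 6) - 17) = √((6 + h) - 17) = √(-11 + h))
F(15, -33)*X(27) + 1564 = (-33*15)*√(-11 + 27) + 1564 = -495*√16 + 1564 = -495*4 + 1564 = -1980 + 1564 = -416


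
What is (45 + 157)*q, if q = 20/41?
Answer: 4040/41 ≈ 98.537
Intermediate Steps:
q = 20/41 (q = 20*(1/41) = 20/41 ≈ 0.48780)
(45 + 157)*q = (45 + 157)*(20/41) = 202*(20/41) = 4040/41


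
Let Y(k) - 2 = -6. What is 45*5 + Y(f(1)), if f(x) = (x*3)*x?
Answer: 221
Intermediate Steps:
f(x) = 3*x² (f(x) = (3*x)*x = 3*x²)
Y(k) = -4 (Y(k) = 2 - 6 = -4)
45*5 + Y(f(1)) = 45*5 - 4 = 225 - 4 = 221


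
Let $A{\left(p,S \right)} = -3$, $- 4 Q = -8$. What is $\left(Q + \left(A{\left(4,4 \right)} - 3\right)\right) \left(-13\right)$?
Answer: $52$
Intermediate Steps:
$Q = 2$ ($Q = \left(- \frac{1}{4}\right) \left(-8\right) = 2$)
$\left(Q + \left(A{\left(4,4 \right)} - 3\right)\right) \left(-13\right) = \left(2 - 6\right) \left(-13\right) = \left(-4\right) \left(-13\right) = 52$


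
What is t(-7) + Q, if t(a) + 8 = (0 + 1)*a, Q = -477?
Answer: -492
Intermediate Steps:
t(a) = -8 + a (t(a) = -8 + (0 + 1)*a = -8 + 1*a = -8 + a)
t(-7) + Q = (-8 - 7) - 477 = -15 - 477 = -492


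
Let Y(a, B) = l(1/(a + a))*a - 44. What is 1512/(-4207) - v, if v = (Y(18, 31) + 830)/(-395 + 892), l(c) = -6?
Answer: -514830/298697 ≈ -1.7236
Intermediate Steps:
Y(a, B) = -44 - 6*a (Y(a, B) = -6*a - 44 = -44 - 6*a)
v = 678/497 (v = ((-44 - 6*18) + 830)/(-395 + 892) = ((-44 - 108) + 830)/497 = (-152 + 830)*(1/497) = 678*(1/497) = 678/497 ≈ 1.3642)
1512/(-4207) - v = 1512/(-4207) - 1*678/497 = 1512*(-1/4207) - 678/497 = -216/601 - 678/497 = -514830/298697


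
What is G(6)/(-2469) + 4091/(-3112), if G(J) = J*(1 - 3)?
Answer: -3354445/2561176 ≈ -1.3097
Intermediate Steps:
G(J) = -2*J (G(J) = J*(-2) = -2*J)
G(6)/(-2469) + 4091/(-3112) = -2*6/(-2469) + 4091/(-3112) = -12*(-1/2469) + 4091*(-1/3112) = 4/823 - 4091/3112 = -3354445/2561176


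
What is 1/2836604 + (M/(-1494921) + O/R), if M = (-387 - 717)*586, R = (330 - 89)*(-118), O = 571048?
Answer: -394890185348398191/20098551230836732 ≈ -19.648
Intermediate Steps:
R = -28438 (R = 241*(-118) = -28438)
M = -646944 (M = -1104*586 = -646944)
1/2836604 + (M/(-1494921) + O/R) = 1/2836604 + (-646944/(-1494921) + 571048/(-28438)) = 1/2836604 + (-646944*(-1/1494921) + 571048*(-1/28438)) = 1/2836604 + (215648/498307 - 285524/14219) = 1/2836604 - 139212308956/7085427233 = -394890185348398191/20098551230836732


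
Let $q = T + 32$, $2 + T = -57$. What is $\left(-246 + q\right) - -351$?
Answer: $78$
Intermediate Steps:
$T = -59$ ($T = -2 - 57 = -59$)
$q = -27$ ($q = -59 + 32 = -27$)
$\left(-246 + q\right) - -351 = \left(-246 - 27\right) - -351 = -273 + 351 = 78$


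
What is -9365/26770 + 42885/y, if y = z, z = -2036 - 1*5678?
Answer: -61013653/10325189 ≈ -5.9092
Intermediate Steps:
z = -7714 (z = -2036 - 5678 = -7714)
y = -7714
-9365/26770 + 42885/y = -9365/26770 + 42885/(-7714) = -9365*1/26770 + 42885*(-1/7714) = -1873/5354 - 42885/7714 = -61013653/10325189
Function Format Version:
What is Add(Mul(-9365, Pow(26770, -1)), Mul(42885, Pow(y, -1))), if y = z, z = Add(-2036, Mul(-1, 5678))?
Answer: Rational(-61013653, 10325189) ≈ -5.9092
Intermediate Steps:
z = -7714 (z = Add(-2036, -5678) = -7714)
y = -7714
Add(Mul(-9365, Pow(26770, -1)), Mul(42885, Pow(y, -1))) = Add(Mul(-9365, Pow(26770, -1)), Mul(42885, Pow(-7714, -1))) = Add(Mul(-9365, Rational(1, 26770)), Mul(42885, Rational(-1, 7714))) = Add(Rational(-1873, 5354), Rational(-42885, 7714)) = Rational(-61013653, 10325189)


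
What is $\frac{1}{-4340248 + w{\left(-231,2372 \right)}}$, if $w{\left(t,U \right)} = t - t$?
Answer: $- \frac{1}{4340248} \approx -2.304 \cdot 10^{-7}$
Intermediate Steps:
$w{\left(t,U \right)} = 0$
$\frac{1}{-4340248 + w{\left(-231,2372 \right)}} = \frac{1}{-4340248 + 0} = \frac{1}{-4340248} = - \frac{1}{4340248}$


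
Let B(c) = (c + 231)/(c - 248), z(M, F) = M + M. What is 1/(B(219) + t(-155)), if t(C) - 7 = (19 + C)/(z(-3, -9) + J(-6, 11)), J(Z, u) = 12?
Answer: -87/2713 ≈ -0.032068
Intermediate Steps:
z(M, F) = 2*M
B(c) = (231 + c)/(-248 + c)
t(C) = 61/6 + C/6 (t(C) = 7 + (19 + C)/(2*(-3) + 12) = 7 + (19 + C)/(-6 + 12) = 7 + (19 + C)/6 = 7 + (19 + C)*(⅙) = 7 + (19/6 + C/6) = 61/6 + C/6)
1/(B(219) + t(-155)) = 1/((231 + 219)/(-248 + 219) + (61/6 + (⅙)*(-155))) = 1/(450/(-29) + (61/6 - 155/6)) = 1/(-1/29*450 - 47/3) = 1/(-450/29 - 47/3) = 1/(-2713/87) = -87/2713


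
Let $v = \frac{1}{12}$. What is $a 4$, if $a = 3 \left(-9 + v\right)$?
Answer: $-107$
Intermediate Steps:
$v = \frac{1}{12} \approx 0.083333$
$a = - \frac{107}{4}$ ($a = 3 \left(-9 + \frac{1}{12}\right) = 3 \left(- \frac{107}{12}\right) = - \frac{107}{4} \approx -26.75$)
$a 4 = \left(- \frac{107}{4}\right) 4 = -107$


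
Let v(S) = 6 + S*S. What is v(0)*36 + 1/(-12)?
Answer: 2591/12 ≈ 215.92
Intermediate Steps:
v(S) = 6 + S²
v(0)*36 + 1/(-12) = (6 + 0²)*36 + 1/(-12) = (6 + 0)*36 - 1/12 = 6*36 - 1/12 = 216 - 1/12 = 2591/12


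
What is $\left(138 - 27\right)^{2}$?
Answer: $12321$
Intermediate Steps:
$\left(138 - 27\right)^{2} = 111^{2} = 12321$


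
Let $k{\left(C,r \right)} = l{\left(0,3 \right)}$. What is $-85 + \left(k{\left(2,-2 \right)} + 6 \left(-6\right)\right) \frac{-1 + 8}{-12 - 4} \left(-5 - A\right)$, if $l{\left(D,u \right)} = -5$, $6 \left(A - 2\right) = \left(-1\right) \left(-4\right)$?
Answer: $- \frac{10681}{48} \approx -222.52$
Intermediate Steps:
$A = \frac{8}{3}$ ($A = 2 + \frac{\left(-1\right) \left(-4\right)}{6} = 2 + \frac{1}{6} \cdot 4 = 2 + \frac{2}{3} = \frac{8}{3} \approx 2.6667$)
$k{\left(C,r \right)} = -5$
$-85 + \left(k{\left(2,-2 \right)} + 6 \left(-6\right)\right) \frac{-1 + 8}{-12 - 4} \left(-5 - A\right) = -85 + \left(-5 + 6 \left(-6\right)\right) \frac{-1 + 8}{-12 - 4} \left(-5 - \frac{8}{3}\right) = -85 + \left(-5 - 36\right) \frac{7}{-16} \left(-5 - \frac{8}{3}\right) = -85 - 41 \cdot 7 \left(- \frac{1}{16}\right) \left(- \frac{23}{3}\right) = -85 - 41 \left(\left(- \frac{7}{16}\right) \left(- \frac{23}{3}\right)\right) = -85 - \frac{6601}{48} = - \frac{10681}{48}$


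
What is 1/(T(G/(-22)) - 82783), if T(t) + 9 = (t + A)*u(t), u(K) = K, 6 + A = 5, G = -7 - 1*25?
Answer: -121/10017752 ≈ -1.2079e-5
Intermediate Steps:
G = -32 (G = -7 - 25 = -32)
A = -1 (A = -6 + 5 = -1)
T(t) = -9 + t*(-1 + t) (T(t) = -9 + (t - 1)*t = -9 + (-1 + t)*t = -9 + t*(-1 + t))
1/(T(G/(-22)) - 82783) = 1/((-9 + (-32/(-22))**2 - (-32)/(-22)) - 82783) = 1/((-9 + (-32*(-1/22))**2 - (-32)*(-1)/22) - 82783) = 1/((-9 + (16/11)**2 - 1*16/11) - 82783) = 1/((-9 + 256/121 - 16/11) - 82783) = 1/(-1009/121 - 82783) = 1/(-10017752/121) = -121/10017752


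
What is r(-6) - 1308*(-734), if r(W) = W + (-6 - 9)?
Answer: 960051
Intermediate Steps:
r(W) = -15 + W (r(W) = W - 15 = -15 + W)
r(-6) - 1308*(-734) = (-15 - 6) - 1308*(-734) = -21 + 960072 = 960051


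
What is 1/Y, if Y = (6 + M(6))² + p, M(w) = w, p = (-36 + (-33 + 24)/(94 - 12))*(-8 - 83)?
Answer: 82/281259 ≈ 0.00029155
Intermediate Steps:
p = 269451/82 (p = (-36 - 9/82)*(-91) = -2961/82*(-91) = 269451/82 ≈ 3286.0)
Y = 281259/82 (Y = (6 + 6)² + 269451/82 = 12² + 269451/82 = 144 + 269451/82 = 281259/82 ≈ 3430.0)
1/Y = 1/(281259/82) = 82/281259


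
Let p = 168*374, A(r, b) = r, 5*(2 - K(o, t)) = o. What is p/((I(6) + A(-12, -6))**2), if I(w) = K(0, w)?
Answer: 15708/25 ≈ 628.32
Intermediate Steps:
K(o, t) = 2 - o/5
I(w) = 2 (I(w) = 2 - 1/5*0 = 2 + 0 = 2)
p = 62832
p/((I(6) + A(-12, -6))**2) = 62832/((2 - 12)**2) = 62832/((-10)**2) = 62832/100 = 62832*(1/100) = 15708/25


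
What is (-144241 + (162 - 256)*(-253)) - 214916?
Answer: -335375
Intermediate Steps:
(-144241 + (162 - 256)*(-253)) - 214916 = (-144241 - 94*(-253)) - 214916 = (-144241 + 23782) - 214916 = -120459 - 214916 = -335375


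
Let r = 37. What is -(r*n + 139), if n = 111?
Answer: -4246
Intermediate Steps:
-(r*n + 139) = -(37*111 + 139) = -(4107 + 139) = -1*4246 = -4246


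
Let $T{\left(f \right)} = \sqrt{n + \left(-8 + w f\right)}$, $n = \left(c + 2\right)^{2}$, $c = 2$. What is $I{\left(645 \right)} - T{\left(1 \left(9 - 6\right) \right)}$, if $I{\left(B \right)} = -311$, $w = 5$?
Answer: $-311 - \sqrt{23} \approx -315.8$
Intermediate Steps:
$n = 16$ ($n = \left(2 + 2\right)^{2} = 4^{2} = 16$)
$T{\left(f \right)} = \sqrt{8 + 5 f}$ ($T{\left(f \right)} = \sqrt{16 + \left(-8 + 5 f\right)} = \sqrt{8 + 5 f}$)
$I{\left(645 \right)} - T{\left(1 \left(9 - 6\right) \right)} = -311 - \sqrt{8 + 5 \cdot 1 \left(9 - 6\right)} = -311 - \sqrt{8 + 5 \cdot 1 \cdot 3} = -311 - \sqrt{8 + 5 \cdot 3} = -311 - \sqrt{8 + 15} = -311 - \sqrt{23}$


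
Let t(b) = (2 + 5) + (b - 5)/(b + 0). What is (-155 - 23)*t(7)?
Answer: -9078/7 ≈ -1296.9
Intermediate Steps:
t(b) = 7 + (-5 + b)/b
(-155 - 23)*t(7) = (-155 - 23)*(8 - 5/7) = -178*(8 - 5*1/7) = -178*(8 - 5/7) = -178*51/7 = -9078/7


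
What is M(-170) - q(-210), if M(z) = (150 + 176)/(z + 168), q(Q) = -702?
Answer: 539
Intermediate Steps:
M(z) = 326/(168 + z)
M(-170) - q(-210) = 326/(168 - 170) - 1*(-702) = 326/(-2) + 702 = 326*(-½) + 702 = -163 + 702 = 539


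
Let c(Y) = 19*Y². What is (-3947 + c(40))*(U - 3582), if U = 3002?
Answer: -15342740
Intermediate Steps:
(-3947 + c(40))*(U - 3582) = (-3947 + 19*40²)*(3002 - 3582) = (-3947 + 19*1600)*(-580) = (-3947 + 30400)*(-580) = 26453*(-580) = -15342740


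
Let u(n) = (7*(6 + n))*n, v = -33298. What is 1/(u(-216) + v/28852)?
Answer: 14426/4580526871 ≈ 3.1494e-6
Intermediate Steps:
u(n) = n*(42 + 7*n) (u(n) = (42 + 7*n)*n = n*(42 + 7*n))
1/(u(-216) + v/28852) = 1/(7*(-216)*(6 - 216) - 33298/28852) = 1/(7*(-216)*(-210) - 33298*1/28852) = 1/(317520 - 16649/14426) = 1/(4580526871/14426) = 14426/4580526871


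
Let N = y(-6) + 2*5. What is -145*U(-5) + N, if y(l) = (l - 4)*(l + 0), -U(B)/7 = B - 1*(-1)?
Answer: -3990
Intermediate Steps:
U(B) = -7 - 7*B (U(B) = -7*(B - 1*(-1)) = -7*(B + 1) = -7*(1 + B) = -7 - 7*B)
y(l) = l*(-4 + l) (y(l) = (-4 + l)*l = l*(-4 + l))
N = 70 (N = -6*(-4 - 6) + 2*5 = -6*(-10) + 10 = 60 + 10 = 70)
-145*U(-5) + N = -145*(-7 - 7*(-5)) + 70 = -145*(-7 + 35) + 70 = -145*28 + 70 = -4060 + 70 = -3990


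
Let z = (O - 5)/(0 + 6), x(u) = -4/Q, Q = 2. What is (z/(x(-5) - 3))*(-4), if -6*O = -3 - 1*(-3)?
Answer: -⅔ ≈ -0.66667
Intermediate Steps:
x(u) = -2 (x(u) = -4/2 = -4*½ = -2)
O = 0 (O = -(-3 - 1*(-3))/6 = -(-3 + 3)/6 = -⅙*0 = 0)
z = -⅚ (z = (0 - 5)/(0 + 6) = -5/6 = -5*⅙ = -⅚ ≈ -0.83333)
(z/(x(-5) - 3))*(-4) = -5/(6*(-2 - 3))*(-4) = -⅚/(-5)*(-4) = -⅚*(-⅕)*(-4) = (⅙)*(-4) = -⅔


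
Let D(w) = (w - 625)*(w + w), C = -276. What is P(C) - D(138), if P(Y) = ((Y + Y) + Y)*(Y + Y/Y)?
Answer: 362112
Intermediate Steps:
P(Y) = 3*Y*(1 + Y) (P(Y) = (2*Y + Y)*(Y + 1) = (3*Y)*(1 + Y) = 3*Y*(1 + Y))
D(w) = 2*w*(-625 + w) (D(w) = (-625 + w)*(2*w) = 2*w*(-625 + w))
P(C) - D(138) = 3*(-276)*(1 - 276) - 2*138*(-625 + 138) = 3*(-276)*(-275) - 2*138*(-487) = 227700 - 1*(-134412) = 227700 + 134412 = 362112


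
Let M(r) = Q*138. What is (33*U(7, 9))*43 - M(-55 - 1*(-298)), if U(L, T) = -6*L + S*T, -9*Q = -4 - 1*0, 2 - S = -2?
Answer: -25726/3 ≈ -8575.3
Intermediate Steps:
S = 4 (S = 2 - 1*(-2) = 2 + 2 = 4)
Q = 4/9 (Q = -(-4 - 1*0)/9 = -(-4 + 0)/9 = -1/9*(-4) = 4/9 ≈ 0.44444)
M(r) = 184/3 (M(r) = (4/9)*138 = 184/3)
U(L, T) = -6*L + 4*T
(33*U(7, 9))*43 - M(-55 - 1*(-298)) = (33*(-6*7 + 4*9))*43 - 1*184/3 = (33*(-42 + 36))*43 - 184/3 = (33*(-6))*43 - 184/3 = -198*43 - 184/3 = -8514 - 184/3 = -25726/3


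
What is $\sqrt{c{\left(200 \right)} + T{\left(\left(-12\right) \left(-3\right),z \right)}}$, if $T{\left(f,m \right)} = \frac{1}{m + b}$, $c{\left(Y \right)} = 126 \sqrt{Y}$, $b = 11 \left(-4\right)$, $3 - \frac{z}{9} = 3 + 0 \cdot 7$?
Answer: $\frac{\sqrt{-11 + 609840 \sqrt{2}}}{22} \approx 42.212$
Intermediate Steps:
$z = 0$ ($z = 27 - 9 \left(3 + 0 \cdot 7\right) = 27 - 9 \left(3 + 0\right) = 27 - 27 = 0$)
$b = -44$
$T{\left(f,m \right)} = \frac{1}{-44 + m}$ ($T{\left(f,m \right)} = \frac{1}{m - 44} = \frac{1}{-44 + m}$)
$\sqrt{c{\left(200 \right)} + T{\left(\left(-12\right) \left(-3\right),z \right)}} = \sqrt{126 \sqrt{200} + \frac{1}{-44 + 0}} = \sqrt{126 \cdot 10 \sqrt{2} + \frac{1}{-44}} = \sqrt{1260 \sqrt{2} - \frac{1}{44}} = \sqrt{- \frac{1}{44} + 1260 \sqrt{2}}$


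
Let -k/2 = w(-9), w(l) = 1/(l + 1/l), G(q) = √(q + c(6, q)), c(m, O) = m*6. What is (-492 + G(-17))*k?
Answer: -108 + 9*√19/41 ≈ -107.04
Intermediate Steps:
c(m, O) = 6*m
G(q) = √(36 + q) (G(q) = √(q + 6*6) = √(q + 36) = √(36 + q))
k = 9/41 (k = -(-18)/(1 + (-9)²) = -(-18)/(1 + 81) = -(-18)/82 = -2*(-9/82) = 9/41 ≈ 0.21951)
(-492 + G(-17))*k = (-492 + √(36 - 17))*(9/41) = (-492 + √19)*(9/41) = -108 + 9*√19/41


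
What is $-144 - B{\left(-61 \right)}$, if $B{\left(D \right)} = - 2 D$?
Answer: $-266$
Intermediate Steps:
$-144 - B{\left(-61 \right)} = -144 - \left(-2\right) \left(-61\right) = -144 - 122 = -266$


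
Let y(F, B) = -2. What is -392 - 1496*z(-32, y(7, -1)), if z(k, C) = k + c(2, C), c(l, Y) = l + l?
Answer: 41496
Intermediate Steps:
c(l, Y) = 2*l
z(k, C) = 4 + k (z(k, C) = k + 2*2 = k + 4 = 4 + k)
-392 - 1496*z(-32, y(7, -1)) = -392 - 1496*(4 - 32) = -392 - 1496*(-28) = -392 + 41888 = 41496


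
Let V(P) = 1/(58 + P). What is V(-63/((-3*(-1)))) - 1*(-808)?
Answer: 29897/37 ≈ 808.03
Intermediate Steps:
V(-63/((-3*(-1)))) - 1*(-808) = 1/(58 - 63/((-3*(-1)))) - 1*(-808) = 1/(58 - 63/3) + 808 = 1/(58 - 63*⅓) + 808 = 1/(58 - 21) + 808 = 1/37 + 808 = 29897/37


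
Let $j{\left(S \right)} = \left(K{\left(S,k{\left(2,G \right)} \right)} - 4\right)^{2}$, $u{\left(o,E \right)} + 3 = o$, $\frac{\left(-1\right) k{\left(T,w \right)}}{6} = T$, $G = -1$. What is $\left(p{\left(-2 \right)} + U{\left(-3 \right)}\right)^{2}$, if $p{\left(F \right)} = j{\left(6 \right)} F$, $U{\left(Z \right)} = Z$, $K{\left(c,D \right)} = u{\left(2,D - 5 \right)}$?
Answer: $2809$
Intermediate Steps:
$k{\left(T,w \right)} = - 6 T$
$u{\left(o,E \right)} = -3 + o$
$K{\left(c,D \right)} = -1$ ($K{\left(c,D \right)} = -3 + 2 = -1$)
$j{\left(S \right)} = 25$ ($j{\left(S \right)} = \left(-1 - 4\right)^{2} = \left(-5\right)^{2} = 25$)
$p{\left(F \right)} = 25 F$
$\left(p{\left(-2 \right)} + U{\left(-3 \right)}\right)^{2} = \left(25 \left(-2\right) - 3\right)^{2} = \left(-50 - 3\right)^{2} = \left(-53\right)^{2} = 2809$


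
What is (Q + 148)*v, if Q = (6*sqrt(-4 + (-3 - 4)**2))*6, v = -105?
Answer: -15540 - 11340*sqrt(5) ≈ -40897.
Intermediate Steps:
Q = 108*sqrt(5) (Q = (6*sqrt(-4 + (-7)**2))*6 = (6*sqrt(-4 + 49))*6 = (6*sqrt(45))*6 = (6*(3*sqrt(5)))*6 = (18*sqrt(5))*6 = 108*sqrt(5) ≈ 241.50)
(Q + 148)*v = (108*sqrt(5) + 148)*(-105) = (148 + 108*sqrt(5))*(-105) = -15540 - 11340*sqrt(5)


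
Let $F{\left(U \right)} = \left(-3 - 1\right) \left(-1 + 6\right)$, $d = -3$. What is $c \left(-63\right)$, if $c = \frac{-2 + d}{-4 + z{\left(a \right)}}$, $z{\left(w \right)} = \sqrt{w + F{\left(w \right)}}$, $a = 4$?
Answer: $- \frac{315}{8} - \frac{315 i}{8} \approx -39.375 - 39.375 i$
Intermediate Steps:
$F{\left(U \right)} = -20$ ($F{\left(U \right)} = \left(-4\right) 5 = -20$)
$z{\left(w \right)} = \sqrt{-20 + w}$ ($z{\left(w \right)} = \sqrt{w - 20} = \sqrt{-20 + w}$)
$c = - \frac{5 \left(-4 - 4 i\right)}{32}$ ($c = \frac{-2 - 3}{-4 + \sqrt{-20 + 4}} = - \frac{5}{-4 + \sqrt{-16}} = - \frac{5}{-4 + 4 i} = - 5 \frac{-4 - 4 i}{32} = - \frac{5 \left(-4 - 4 i\right)}{32} \approx 0.625 + 0.625 i$)
$c \left(-63\right) = \left(\frac{5}{8} + \frac{5 i}{8}\right) \left(-63\right) = - \frac{315}{8} - \frac{315 i}{8}$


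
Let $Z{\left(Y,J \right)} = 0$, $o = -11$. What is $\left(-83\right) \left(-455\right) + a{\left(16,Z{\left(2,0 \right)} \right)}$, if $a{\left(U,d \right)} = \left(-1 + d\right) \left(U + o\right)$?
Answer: $37760$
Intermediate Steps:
$a{\left(U,d \right)} = \left(-1 + d\right) \left(-11 + U\right)$ ($a{\left(U,d \right)} = \left(-1 + d\right) \left(U - 11\right) = \left(-1 + d\right) \left(-11 + U\right)$)
$\left(-83\right) \left(-455\right) + a{\left(16,Z{\left(2,0 \right)} \right)} = \left(-83\right) \left(-455\right) + \left(11 - 16 - 0 + 16 \cdot 0\right) = 37765 + \left(11 - 16 + 0 + 0\right) = 37765 - 5 = 37760$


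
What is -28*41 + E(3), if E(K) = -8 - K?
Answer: -1159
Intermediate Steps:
-28*41 + E(3) = -28*41 + (-8 - 1*3) = -1148 + (-8 - 3) = -1148 - 11 = -1159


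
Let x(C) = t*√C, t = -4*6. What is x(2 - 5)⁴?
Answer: 2985984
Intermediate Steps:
t = -24
x(C) = -24*√C
x(2 - 5)⁴ = (-24*√(2 - 5))⁴ = (-24*I*√3)⁴ = 2985984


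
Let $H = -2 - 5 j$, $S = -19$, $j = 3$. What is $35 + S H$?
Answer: $358$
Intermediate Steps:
$H = -17$ ($H = -2 - 15 = -17$)
$35 + S H = 35 - -323 = 35 + 323 = 358$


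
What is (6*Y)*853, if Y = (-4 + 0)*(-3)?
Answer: 61416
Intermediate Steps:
Y = 12 (Y = -4*(-3) = 12)
(6*Y)*853 = (6*12)*853 = 72*853 = 61416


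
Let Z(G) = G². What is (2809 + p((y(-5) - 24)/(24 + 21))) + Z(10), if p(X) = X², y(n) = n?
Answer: 5891566/2025 ≈ 2909.4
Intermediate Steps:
(2809 + p((y(-5) - 24)/(24 + 21))) + Z(10) = (2809 + ((-5 - 24)/(24 + 21))²) + 10² = (2809 + (-29/45)²) + 100 = (2809 + 841/2025) + 100 = 5689066/2025 + 100 = 5891566/2025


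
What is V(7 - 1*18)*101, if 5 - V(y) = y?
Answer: 1616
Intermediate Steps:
V(y) = 5 - y
V(7 - 1*18)*101 = (5 - (7 - 1*18))*101 = (5 - (7 - 18))*101 = (5 - 1*(-11))*101 = (5 + 11)*101 = 16*101 = 1616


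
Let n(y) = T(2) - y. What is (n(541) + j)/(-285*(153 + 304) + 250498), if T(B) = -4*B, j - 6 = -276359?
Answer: -276902/120253 ≈ -2.3027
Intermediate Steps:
j = -276353 (j = 6 - 276359 = -276353)
n(y) = -8 - y (n(y) = -4*2 - y = -8 - y)
(n(541) + j)/(-285*(153 + 304) + 250498) = ((-8 - 1*541) - 276353)/(-285*(153 + 304) + 250498) = ((-8 - 541) - 276353)/(-285*457 + 250498) = (-549 - 276353)/(-130245 + 250498) = -276902/120253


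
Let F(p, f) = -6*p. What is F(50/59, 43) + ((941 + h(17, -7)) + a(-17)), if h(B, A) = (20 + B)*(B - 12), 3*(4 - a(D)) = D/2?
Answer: 399223/354 ≈ 1127.7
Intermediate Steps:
a(D) = 4 - D/6 (a(D) = 4 - D/(3*2) = 4 - D/6)
h(B, A) = (-12 + B)*(20 + B) (h(B, A) = (20 + B)*(-12 + B) = (-12 + B)*(20 + B))
F(50/59, 43) + ((941 + h(17, -7)) + a(-17)) = -300/59 + ((941 + (-240 + 17**2 + 8*17)) + (4 - 1/6*(-17))) = -300/59 + ((941 + (-240 + 289 + 136)) + (4 + 17/6)) = -6*50/59 + ((941 + 185) + 41/6) = -300/59 + (1126 + 41/6) = -300/59 + 6797/6 = 399223/354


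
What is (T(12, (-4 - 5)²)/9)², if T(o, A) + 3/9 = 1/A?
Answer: 676/531441 ≈ 0.0012720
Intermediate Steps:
T(o, A) = -⅓ + 1/A
(T(12, (-4 - 5)²)/9)² = (((3 - (-4 - 5)²)/(3*((-4 - 5)²)))/9)² = (((3 - 1*(-9)²)/(3*((-9)²)))*(⅑))² = (((⅓)*(3 - 1*81)/81)*(⅑))² = (((⅓)*(1/81)*(3 - 81))*(⅑))² = (((⅓)*(1/81)*(-78))*(⅑))² = (-26/81*⅑)² = (-26/729)² = 676/531441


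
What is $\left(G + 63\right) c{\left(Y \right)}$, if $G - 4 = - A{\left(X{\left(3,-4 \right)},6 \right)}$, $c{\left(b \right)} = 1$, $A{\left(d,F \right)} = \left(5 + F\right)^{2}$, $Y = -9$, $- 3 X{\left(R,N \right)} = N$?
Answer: $-54$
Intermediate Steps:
$X{\left(R,N \right)} = - \frac{N}{3}$
$G = -117$ ($G = 4 - \left(5 + 6\right)^{2} = 4 - 11^{2} = 4 - 121 = -117$)
$\left(G + 63\right) c{\left(Y \right)} = \left(-117 + 63\right) 1 = \left(-54\right) 1 = -54$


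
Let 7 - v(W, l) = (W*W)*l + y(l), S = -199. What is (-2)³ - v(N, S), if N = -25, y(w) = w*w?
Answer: -84789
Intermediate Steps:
y(w) = w²
v(W, l) = 7 - l² - l*W² (v(W, l) = 7 - ((W*W)*l + l²) = 7 - (W²*l + l²) = 7 - (l*W² + l²) = 7 - (l² + l*W²) = 7 + (-l² - l*W²) = 7 - l² - l*W²)
(-2)³ - v(N, S) = (-2)³ - (7 - 1*(-199)² - 1*(-199)*(-25)²) = -8 - (7 - 1*39601 - 1*(-199)*625) = -8 - (7 - 39601 + 124375) = -8 - 1*84781 = -8 - 84781 = -84789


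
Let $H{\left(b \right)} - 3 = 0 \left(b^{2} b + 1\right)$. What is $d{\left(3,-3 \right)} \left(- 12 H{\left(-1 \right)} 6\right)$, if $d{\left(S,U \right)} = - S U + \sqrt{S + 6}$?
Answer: $-2592$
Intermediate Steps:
$H{\left(b \right)} = 3$ ($H{\left(b \right)} = 3 + 0 \left(b^{2} b + 1\right) = 3 + 0 \left(b^{3} + 1\right) = 3 + 0 \left(1 + b^{3}\right) = 3 + 0 = 3$)
$d{\left(S,U \right)} = \sqrt{6 + S} - S U$ ($d{\left(S,U \right)} = - S U + \sqrt{6 + S} = \sqrt{6 + S} - S U$)
$d{\left(3,-3 \right)} \left(- 12 H{\left(-1 \right)} 6\right) = \left(\sqrt{6 + 3} - 3 \left(-3\right)\right) \left(- 12 \cdot 3 \cdot 6\right) = \left(\sqrt{9} + 9\right) \left(\left(-12\right) 18\right) = \left(3 + 9\right) \left(-216\right) = 12 \left(-216\right) = -2592$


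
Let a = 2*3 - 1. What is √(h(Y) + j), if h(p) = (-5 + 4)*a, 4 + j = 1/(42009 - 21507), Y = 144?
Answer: I*√420329726/6834 ≈ 3.0*I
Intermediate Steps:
a = 5 (a = 6 - 1 = 5)
j = -82007/20502 (j = -4 + 1/(42009 - 21507) = -4 + 1/20502 = -82007/20502 ≈ -4.0000)
h(p) = -5 (h(p) = (-5 + 4)*5 = -1*5 = -5)
√(h(Y) + j) = √(-5 - 82007/20502) = √(-184517/20502) = I*√420329726/6834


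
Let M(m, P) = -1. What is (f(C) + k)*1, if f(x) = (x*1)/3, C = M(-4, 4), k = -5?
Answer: -16/3 ≈ -5.3333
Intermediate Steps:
C = -1
f(x) = x/3 (f(x) = x*(⅓) = x/3)
(f(C) + k)*1 = ((⅓)*(-1) - 5)*1 = (-⅓ - 5)*1 = -16/3*1 = -16/3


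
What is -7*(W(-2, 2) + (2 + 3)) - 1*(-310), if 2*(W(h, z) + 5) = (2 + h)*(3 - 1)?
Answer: 310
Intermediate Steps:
W(h, z) = -3 + h (W(h, z) = -5 + ((2 + h)*(3 - 1))/2 = -5 + ((2 + h)*2)/2 = -5 + (4 + 2*h)/2 = -5 + (2 + h) = -3 + h)
-7*(W(-2, 2) + (2 + 3)) - 1*(-310) = -7*((-3 - 2) + (2 + 3)) - 1*(-310) = -7*(-5 + 5) + 310 = -7*0 + 310 = 0 + 310 = 310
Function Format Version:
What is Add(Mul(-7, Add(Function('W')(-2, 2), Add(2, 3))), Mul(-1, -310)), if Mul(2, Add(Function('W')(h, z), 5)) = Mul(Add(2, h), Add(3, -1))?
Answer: 310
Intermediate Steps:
Function('W')(h, z) = Add(-3, h) (Function('W')(h, z) = Add(-5, Mul(Rational(1, 2), Mul(Add(2, h), Add(3, -1)))) = Add(-5, Mul(Rational(1, 2), Mul(Add(2, h), 2))) = Add(-5, Mul(Rational(1, 2), Add(4, Mul(2, h)))) = Add(-5, Add(2, h)) = Add(-3, h))
Add(Mul(-7, Add(Function('W')(-2, 2), Add(2, 3))), Mul(-1, -310)) = Add(Mul(-7, Add(Add(-3, -2), Add(2, 3))), Mul(-1, -310)) = Add(Mul(-7, Add(-5, 5)), 310) = Add(Mul(-7, 0), 310) = Add(0, 310) = 310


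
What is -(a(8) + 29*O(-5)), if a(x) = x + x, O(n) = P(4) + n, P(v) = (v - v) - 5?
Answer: 274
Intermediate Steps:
P(v) = -5 (P(v) = 0 - 5 = -5)
O(n) = -5 + n
a(x) = 2*x
-(a(8) + 29*O(-5)) = -(2*8 + 29*(-5 - 5)) = -(16 + 29*(-10)) = -(16 - 290) = -1*(-274) = 274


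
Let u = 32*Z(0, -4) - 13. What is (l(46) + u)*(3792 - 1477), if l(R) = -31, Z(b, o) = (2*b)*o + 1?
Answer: -27780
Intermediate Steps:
Z(b, o) = 1 + 2*b*o (Z(b, o) = 2*b*o + 1 = 1 + 2*b*o)
u = 19 (u = 32*(1 + 2*0*(-4)) - 13 = 32*(1 + 0) - 13 = 32*1 - 13 = 32 - 13 = 19)
(l(46) + u)*(3792 - 1477) = (-31 + 19)*(3792 - 1477) = -12*2315 = -27780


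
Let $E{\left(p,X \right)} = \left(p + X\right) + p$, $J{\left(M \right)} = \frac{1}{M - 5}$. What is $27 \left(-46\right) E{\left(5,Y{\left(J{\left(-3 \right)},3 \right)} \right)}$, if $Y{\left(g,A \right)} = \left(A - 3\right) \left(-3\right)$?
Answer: $-12420$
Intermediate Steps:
$J{\left(M \right)} = \frac{1}{-5 + M}$
$Y{\left(g,A \right)} = 9 - 3 A$ ($Y{\left(g,A \right)} = \left(-3 + A\right) \left(-3\right) = 9 - 3 A$)
$E{\left(p,X \right)} = X + 2 p$ ($E{\left(p,X \right)} = \left(X + p\right) + p = X + 2 p$)
$27 \left(-46\right) E{\left(5,Y{\left(J{\left(-3 \right)},3 \right)} \right)} = 27 \left(-46\right) \left(\left(9 - 9\right) + 2 \cdot 5\right) = - 1242 \left(\left(9 - 9\right) + 10\right) = - 1242 \left(0 + 10\right) = \left(-1242\right) 10 = -12420$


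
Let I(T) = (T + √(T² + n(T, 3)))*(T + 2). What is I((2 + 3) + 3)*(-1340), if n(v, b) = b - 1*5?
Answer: -107200 - 13400*√62 ≈ -2.1271e+5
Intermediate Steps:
n(v, b) = -5 + b (n(v, b) = b - 5 = -5 + b)
I(T) = (2 + T)*(T + √(-2 + T²)) (I(T) = (T + √(T² + (-5 + 3)))*(T + 2) = (T + √(T² - 2))*(2 + T) = (T + √(-2 + T²))*(2 + T) = (2 + T)*(T + √(-2 + T²)))
I((2 + 3) + 3)*(-1340) = (((2 + 3) + 3)² + 2*((2 + 3) + 3) + 2*√(-2 + ((2 + 3) + 3)²) + ((2 + 3) + 3)*√(-2 + ((2 + 3) + 3)²))*(-1340) = ((5 + 3)² + 2*(5 + 3) + 2*√(-2 + (5 + 3)²) + (5 + 3)*√(-2 + (5 + 3)²))*(-1340) = (8² + 2*8 + 2*√(-2 + 8²) + 8*√(-2 + 8²))*(-1340) = (64 + 16 + 2*√(-2 + 64) + 8*√(-2 + 64))*(-1340) = (64 + 16 + 2*√62 + 8*√62)*(-1340) = (80 + 10*√62)*(-1340) = -107200 - 13400*√62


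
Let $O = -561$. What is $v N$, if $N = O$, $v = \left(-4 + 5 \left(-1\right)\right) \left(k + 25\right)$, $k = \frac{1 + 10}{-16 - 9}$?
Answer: $\frac{3100086}{25} \approx 1.24 \cdot 10^{5}$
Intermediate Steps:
$k = - \frac{11}{25}$ ($k = \frac{11}{-16 + \left(-9 + 0\right)} = \frac{11}{-16 - 9} = \frac{11}{-25} = 11 \left(- \frac{1}{25}\right) = - \frac{11}{25} \approx -0.44$)
$v = - \frac{5526}{25}$ ($v = \left(-4 + 5 \left(-1\right)\right) \left(- \frac{11}{25} + 25\right) = \left(-4 - 5\right) \frac{614}{25} = \left(-9\right) \frac{614}{25} = - \frac{5526}{25} \approx -221.04$)
$N = -561$
$v N = \left(- \frac{5526}{25}\right) \left(-561\right) = \frac{3100086}{25}$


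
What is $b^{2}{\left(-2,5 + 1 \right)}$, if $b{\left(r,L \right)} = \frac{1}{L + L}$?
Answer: $\frac{1}{144} \approx 0.0069444$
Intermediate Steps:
$b{\left(r,L \right)} = \frac{1}{2 L}$
$b^{2}{\left(-2,5 + 1 \right)} = \left(\frac{1}{2 \left(5 + 1\right)}\right)^{2} = \left(\frac{1}{2 \cdot 6}\right)^{2} = \left(\frac{1}{2} \cdot \frac{1}{6}\right)^{2} = \left(\frac{1}{12}\right)^{2} = \frac{1}{144}$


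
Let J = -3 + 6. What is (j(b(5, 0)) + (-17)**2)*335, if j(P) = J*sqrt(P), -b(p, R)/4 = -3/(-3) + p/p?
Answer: 96815 + 2010*I*sqrt(2) ≈ 96815.0 + 2842.6*I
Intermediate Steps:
b(p, R) = -8 (b(p, R) = -4*(-3/(-3) + p/p) = -4*(-3*(-1/3) + 1) = -4*(1 + 1) = -4*2 = -8)
J = 3
j(P) = 3*sqrt(P)
(j(b(5, 0)) + (-17)**2)*335 = (3*sqrt(-8) + (-17)**2)*335 = (3*(2*I*sqrt(2)) + 289)*335 = (6*I*sqrt(2) + 289)*335 = (289 + 6*I*sqrt(2))*335 = 96815 + 2010*I*sqrt(2)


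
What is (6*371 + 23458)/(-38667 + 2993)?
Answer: -12842/17837 ≈ -0.71996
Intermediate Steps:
(6*371 + 23458)/(-38667 + 2993) = (2226 + 23458)/(-35674) = 25684*(-1/35674) = -12842/17837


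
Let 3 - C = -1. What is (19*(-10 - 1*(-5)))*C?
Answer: -380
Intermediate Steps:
C = 4 (C = 3 - 1*(-1) = 3 + 1 = 4)
(19*(-10 - 1*(-5)))*C = (19*(-10 - 1*(-5)))*4 = (19*(-10 + 5))*4 = (19*(-5))*4 = -95*4 = -380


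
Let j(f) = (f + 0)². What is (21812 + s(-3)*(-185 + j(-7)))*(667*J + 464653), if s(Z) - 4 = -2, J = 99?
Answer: 11430976440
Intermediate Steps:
j(f) = f²
s(Z) = 2 (s(Z) = 4 - 2 = 2)
(21812 + s(-3)*(-185 + j(-7)))*(667*J + 464653) = (21812 + 2*(-185 + (-7)²))*(667*99 + 464653) = (21812 + 2*(-185 + 49))*(66033 + 464653) = (21812 + 2*(-136))*530686 = (21812 - 272)*530686 = 21540*530686 = 11430976440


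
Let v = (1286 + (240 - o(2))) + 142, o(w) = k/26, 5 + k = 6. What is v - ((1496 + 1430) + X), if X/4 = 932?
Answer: -129637/26 ≈ -4986.0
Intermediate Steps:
k = 1 (k = -5 + 6 = 1)
X = 3728 (X = 4*932 = 3728)
o(w) = 1/26
v = 43367/26 (v = (1286 + (240 - 1*1/26)) + 142 = (1286 + (240 - 1/26)) + 142 = (1286 + 6239/26) + 142 = 39675/26 + 142 = 43367/26 ≈ 1668.0)
v - ((1496 + 1430) + X) = 43367/26 - ((1496 + 1430) + 3728) = 43367/26 - (2926 + 3728) = 43367/26 - 1*6654 = 43367/26 - 6654 = -129637/26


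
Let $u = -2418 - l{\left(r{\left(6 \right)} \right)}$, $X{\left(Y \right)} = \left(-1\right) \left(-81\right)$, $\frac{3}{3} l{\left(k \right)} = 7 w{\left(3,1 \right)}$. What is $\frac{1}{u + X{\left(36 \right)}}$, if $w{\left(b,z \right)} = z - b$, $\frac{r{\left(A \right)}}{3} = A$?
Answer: $- \frac{1}{2323} \approx -0.00043048$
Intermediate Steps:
$r{\left(A \right)} = 3 A$
$l{\left(k \right)} = -14$ ($l{\left(k \right)} = 7 \left(1 - 3\right) = 7 \left(-2\right) = -14$)
$X{\left(Y \right)} = 81$
$u = -2404$ ($u = -2418 - -14 = -2418 + 14 = -2404$)
$\frac{1}{u + X{\left(36 \right)}} = \frac{1}{-2404 + 81} = \frac{1}{-2323} = - \frac{1}{2323}$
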